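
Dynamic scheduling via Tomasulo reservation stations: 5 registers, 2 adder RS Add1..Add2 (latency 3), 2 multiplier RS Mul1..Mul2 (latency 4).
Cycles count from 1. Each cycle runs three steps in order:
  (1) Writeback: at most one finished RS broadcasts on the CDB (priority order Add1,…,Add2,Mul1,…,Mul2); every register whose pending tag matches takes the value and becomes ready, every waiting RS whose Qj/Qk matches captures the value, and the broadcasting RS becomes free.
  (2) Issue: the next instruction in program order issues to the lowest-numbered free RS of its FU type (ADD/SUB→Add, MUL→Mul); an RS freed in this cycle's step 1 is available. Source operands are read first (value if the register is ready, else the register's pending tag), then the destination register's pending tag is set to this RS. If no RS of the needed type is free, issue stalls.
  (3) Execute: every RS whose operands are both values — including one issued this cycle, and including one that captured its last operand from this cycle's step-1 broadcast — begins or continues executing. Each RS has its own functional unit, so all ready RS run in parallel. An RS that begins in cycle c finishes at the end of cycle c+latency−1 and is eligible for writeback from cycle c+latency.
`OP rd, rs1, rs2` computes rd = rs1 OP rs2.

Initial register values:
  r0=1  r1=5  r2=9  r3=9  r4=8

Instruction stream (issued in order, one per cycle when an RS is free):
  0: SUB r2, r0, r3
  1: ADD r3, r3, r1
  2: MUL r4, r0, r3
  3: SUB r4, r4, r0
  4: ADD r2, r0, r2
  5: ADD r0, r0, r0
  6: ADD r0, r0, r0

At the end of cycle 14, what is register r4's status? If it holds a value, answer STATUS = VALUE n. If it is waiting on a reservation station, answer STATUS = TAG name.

cycle 1: issue SUB r2<-Add1 // r0:1,r1:5,r2:Add1,r3:9,r4:8
cycle 2: issue ADD r3<-Add2 // r0:1,r1:5,r2:Add1,r3:Add2,r4:8
cycle 3: issue MUL r4<-Mul1 // r0:1,r1:5,r2:Add1,r3:Add2,r4:Mul1
cycle 4: CDB Add1=-8; issue SUB r4<-Add1 // r0:1,r1:5,r2:-8,r3:Add2,r4:Add1
cycle 5: CDB Add2=14; issue ADD r2<-Add2 // r0:1,r1:5,r2:Add2,r3:14,r4:Add1
cycle 6: stall // r0:1,r1:5,r2:Add2,r3:14,r4:Add1
cycle 7: stall // r0:1,r1:5,r2:Add2,r3:14,r4:Add1
cycle 8: CDB Add2=-7; issue ADD r0<-Add2 // r0:Add2,r1:5,r2:-7,r3:14,r4:Add1
cycle 9: CDB Mul1=14; stall // r0:Add2,r1:5,r2:-7,r3:14,r4:Add1
cycle 10: stall // r0:Add2,r1:5,r2:-7,r3:14,r4:Add1
cycle 11: CDB Add2=2; issue ADD r0<-Add2 // r0:Add2,r1:5,r2:-7,r3:14,r4:Add1
cycle 12: CDB Add1=13 // r0:Add2,r1:5,r2:-7,r3:14,r4:13
cycle 13: - // r0:Add2,r1:5,r2:-7,r3:14,r4:13
cycle 14: CDB Add2=4 // r0:4,r1:5,r2:-7,r3:14,r4:13

STATUS = VALUE 13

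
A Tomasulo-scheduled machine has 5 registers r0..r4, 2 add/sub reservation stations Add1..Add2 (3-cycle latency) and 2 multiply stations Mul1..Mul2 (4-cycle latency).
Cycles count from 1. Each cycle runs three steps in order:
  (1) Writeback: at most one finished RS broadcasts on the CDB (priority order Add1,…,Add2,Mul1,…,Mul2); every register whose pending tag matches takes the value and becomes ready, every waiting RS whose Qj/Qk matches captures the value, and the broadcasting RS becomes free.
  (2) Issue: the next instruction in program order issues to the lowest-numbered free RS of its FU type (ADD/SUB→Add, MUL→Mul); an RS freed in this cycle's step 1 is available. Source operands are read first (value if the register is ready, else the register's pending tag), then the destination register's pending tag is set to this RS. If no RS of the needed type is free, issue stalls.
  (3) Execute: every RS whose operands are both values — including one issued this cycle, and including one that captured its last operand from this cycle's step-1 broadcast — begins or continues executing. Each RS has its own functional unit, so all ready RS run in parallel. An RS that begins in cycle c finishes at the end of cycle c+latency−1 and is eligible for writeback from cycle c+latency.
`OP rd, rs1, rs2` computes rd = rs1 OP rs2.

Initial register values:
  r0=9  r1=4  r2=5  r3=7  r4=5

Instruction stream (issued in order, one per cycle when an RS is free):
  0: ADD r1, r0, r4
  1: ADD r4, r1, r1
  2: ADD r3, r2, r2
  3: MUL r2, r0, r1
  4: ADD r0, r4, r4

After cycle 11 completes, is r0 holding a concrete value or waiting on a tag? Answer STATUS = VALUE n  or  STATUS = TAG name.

cycle 1: issue ADD r1<-Add1 // r0:9,r1:Add1,r2:5,r3:7,r4:5
cycle 2: issue ADD r4<-Add2 // r0:9,r1:Add1,r2:5,r3:7,r4:Add2
cycle 3: stall // r0:9,r1:Add1,r2:5,r3:7,r4:Add2
cycle 4: CDB Add1=14; issue ADD r3<-Add1 // r0:9,r1:14,r2:5,r3:Add1,r4:Add2
cycle 5: issue MUL r2<-Mul1 // r0:9,r1:14,r2:Mul1,r3:Add1,r4:Add2
cycle 6: stall // r0:9,r1:14,r2:Mul1,r3:Add1,r4:Add2
cycle 7: CDB Add1=10; issue ADD r0<-Add1 // r0:Add1,r1:14,r2:Mul1,r3:10,r4:Add2
cycle 8: CDB Add2=28 // r0:Add1,r1:14,r2:Mul1,r3:10,r4:28
cycle 9: CDB Mul1=126 // r0:Add1,r1:14,r2:126,r3:10,r4:28
cycle 10: - // r0:Add1,r1:14,r2:126,r3:10,r4:28
cycle 11: CDB Add1=56 // r0:56,r1:14,r2:126,r3:10,r4:28

STATUS = VALUE 56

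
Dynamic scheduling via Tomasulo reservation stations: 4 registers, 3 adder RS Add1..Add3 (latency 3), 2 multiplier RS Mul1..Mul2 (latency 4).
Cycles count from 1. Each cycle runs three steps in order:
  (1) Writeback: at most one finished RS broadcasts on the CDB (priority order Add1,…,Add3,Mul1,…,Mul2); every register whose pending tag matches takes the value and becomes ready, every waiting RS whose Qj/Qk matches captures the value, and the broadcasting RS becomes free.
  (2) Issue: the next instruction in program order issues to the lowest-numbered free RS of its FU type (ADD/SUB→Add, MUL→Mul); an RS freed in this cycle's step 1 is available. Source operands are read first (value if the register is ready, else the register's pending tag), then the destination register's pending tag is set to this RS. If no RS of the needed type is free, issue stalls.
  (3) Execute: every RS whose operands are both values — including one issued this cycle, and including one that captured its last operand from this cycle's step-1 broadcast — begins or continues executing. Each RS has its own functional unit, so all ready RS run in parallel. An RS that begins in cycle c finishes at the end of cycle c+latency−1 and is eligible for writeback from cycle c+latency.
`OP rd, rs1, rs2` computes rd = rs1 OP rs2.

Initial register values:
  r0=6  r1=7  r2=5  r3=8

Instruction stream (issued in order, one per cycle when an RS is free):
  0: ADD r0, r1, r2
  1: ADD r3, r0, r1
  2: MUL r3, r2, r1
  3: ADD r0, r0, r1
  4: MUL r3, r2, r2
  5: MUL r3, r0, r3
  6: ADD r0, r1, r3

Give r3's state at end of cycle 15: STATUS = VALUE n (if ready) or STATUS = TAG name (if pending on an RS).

  c1: issue ADD r0<-Add1  regs: r0:Add1,r1:7,r2:5,r3:8
  c2: issue ADD r3<-Add2  regs: r0:Add1,r1:7,r2:5,r3:Add2
  c3: issue MUL r3<-Mul1  regs: r0:Add1,r1:7,r2:5,r3:Mul1
  c4: CDB Add1=12; issue ADD r0<-Add1  regs: r0:Add1,r1:7,r2:5,r3:Mul1
  c5: issue MUL r3<-Mul2  regs: r0:Add1,r1:7,r2:5,r3:Mul2
  c6: stall  regs: r0:Add1,r1:7,r2:5,r3:Mul2
  c7: CDB Add1=19; stall  regs: r0:19,r1:7,r2:5,r3:Mul2
  c8: CDB Add2=19; stall  regs: r0:19,r1:7,r2:5,r3:Mul2
  c9: CDB Mul1=35; issue MUL r3<-Mul1  regs: r0:19,r1:7,r2:5,r3:Mul1
  c10: CDB Mul2=25; issue ADD r0<-Add1  regs: r0:Add1,r1:7,r2:5,r3:Mul1
  c11: -  regs: r0:Add1,r1:7,r2:5,r3:Mul1
  c12: -  regs: r0:Add1,r1:7,r2:5,r3:Mul1
  c13: -  regs: r0:Add1,r1:7,r2:5,r3:Mul1
  c14: CDB Mul1=475  regs: r0:Add1,r1:7,r2:5,r3:475
  c15: -  regs: r0:Add1,r1:7,r2:5,r3:475

STATUS = VALUE 475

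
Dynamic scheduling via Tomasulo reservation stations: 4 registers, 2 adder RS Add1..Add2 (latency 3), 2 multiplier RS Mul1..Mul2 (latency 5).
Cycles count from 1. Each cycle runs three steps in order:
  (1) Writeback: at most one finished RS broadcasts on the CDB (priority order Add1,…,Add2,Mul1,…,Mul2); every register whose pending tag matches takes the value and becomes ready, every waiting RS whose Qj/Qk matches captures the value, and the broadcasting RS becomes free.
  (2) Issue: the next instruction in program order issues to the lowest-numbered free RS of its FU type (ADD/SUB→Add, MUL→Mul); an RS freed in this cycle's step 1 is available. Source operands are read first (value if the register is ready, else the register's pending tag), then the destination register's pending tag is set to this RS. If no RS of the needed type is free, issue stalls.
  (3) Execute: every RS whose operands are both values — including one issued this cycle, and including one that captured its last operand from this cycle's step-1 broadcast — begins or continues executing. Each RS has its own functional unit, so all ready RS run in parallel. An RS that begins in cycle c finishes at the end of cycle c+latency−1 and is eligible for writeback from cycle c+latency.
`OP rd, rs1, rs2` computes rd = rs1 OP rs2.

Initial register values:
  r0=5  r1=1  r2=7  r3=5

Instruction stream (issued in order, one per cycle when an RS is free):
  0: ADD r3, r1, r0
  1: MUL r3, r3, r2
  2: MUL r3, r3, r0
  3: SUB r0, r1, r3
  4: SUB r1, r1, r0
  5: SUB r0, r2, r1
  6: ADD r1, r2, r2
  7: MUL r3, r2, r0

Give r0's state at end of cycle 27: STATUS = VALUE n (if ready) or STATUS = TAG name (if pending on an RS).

cycle 1: issue ADD r3<-Add1 // r0:5,r1:1,r2:7,r3:Add1
cycle 2: issue MUL r3<-Mul1 // r0:5,r1:1,r2:7,r3:Mul1
cycle 3: issue MUL r3<-Mul2 // r0:5,r1:1,r2:7,r3:Mul2
cycle 4: CDB Add1=6; issue SUB r0<-Add1 // r0:Add1,r1:1,r2:7,r3:Mul2
cycle 5: issue SUB r1<-Add2 // r0:Add1,r1:Add2,r2:7,r3:Mul2
cycle 6: stall // r0:Add1,r1:Add2,r2:7,r3:Mul2
cycle 7: stall // r0:Add1,r1:Add2,r2:7,r3:Mul2
cycle 8: stall // r0:Add1,r1:Add2,r2:7,r3:Mul2
cycle 9: CDB Mul1=42; stall // r0:Add1,r1:Add2,r2:7,r3:Mul2
cycle 10: stall // r0:Add1,r1:Add2,r2:7,r3:Mul2
cycle 11: stall // r0:Add1,r1:Add2,r2:7,r3:Mul2
cycle 12: stall // r0:Add1,r1:Add2,r2:7,r3:Mul2
cycle 13: stall // r0:Add1,r1:Add2,r2:7,r3:Mul2
cycle 14: CDB Mul2=210; stall // r0:Add1,r1:Add2,r2:7,r3:210
cycle 15: stall // r0:Add1,r1:Add2,r2:7,r3:210
cycle 16: stall // r0:Add1,r1:Add2,r2:7,r3:210
cycle 17: CDB Add1=-209; issue SUB r0<-Add1 // r0:Add1,r1:Add2,r2:7,r3:210
cycle 18: stall // r0:Add1,r1:Add2,r2:7,r3:210
cycle 19: stall // r0:Add1,r1:Add2,r2:7,r3:210
cycle 20: CDB Add2=210; issue ADD r1<-Add2 // r0:Add1,r1:Add2,r2:7,r3:210
cycle 21: issue MUL r3<-Mul1 // r0:Add1,r1:Add2,r2:7,r3:Mul1
cycle 22: - // r0:Add1,r1:Add2,r2:7,r3:Mul1
cycle 23: CDB Add1=-203 // r0:-203,r1:Add2,r2:7,r3:Mul1
cycle 24: CDB Add2=14 // r0:-203,r1:14,r2:7,r3:Mul1
cycle 25: - // r0:-203,r1:14,r2:7,r3:Mul1
cycle 26: - // r0:-203,r1:14,r2:7,r3:Mul1
cycle 27: - // r0:-203,r1:14,r2:7,r3:Mul1

STATUS = VALUE -203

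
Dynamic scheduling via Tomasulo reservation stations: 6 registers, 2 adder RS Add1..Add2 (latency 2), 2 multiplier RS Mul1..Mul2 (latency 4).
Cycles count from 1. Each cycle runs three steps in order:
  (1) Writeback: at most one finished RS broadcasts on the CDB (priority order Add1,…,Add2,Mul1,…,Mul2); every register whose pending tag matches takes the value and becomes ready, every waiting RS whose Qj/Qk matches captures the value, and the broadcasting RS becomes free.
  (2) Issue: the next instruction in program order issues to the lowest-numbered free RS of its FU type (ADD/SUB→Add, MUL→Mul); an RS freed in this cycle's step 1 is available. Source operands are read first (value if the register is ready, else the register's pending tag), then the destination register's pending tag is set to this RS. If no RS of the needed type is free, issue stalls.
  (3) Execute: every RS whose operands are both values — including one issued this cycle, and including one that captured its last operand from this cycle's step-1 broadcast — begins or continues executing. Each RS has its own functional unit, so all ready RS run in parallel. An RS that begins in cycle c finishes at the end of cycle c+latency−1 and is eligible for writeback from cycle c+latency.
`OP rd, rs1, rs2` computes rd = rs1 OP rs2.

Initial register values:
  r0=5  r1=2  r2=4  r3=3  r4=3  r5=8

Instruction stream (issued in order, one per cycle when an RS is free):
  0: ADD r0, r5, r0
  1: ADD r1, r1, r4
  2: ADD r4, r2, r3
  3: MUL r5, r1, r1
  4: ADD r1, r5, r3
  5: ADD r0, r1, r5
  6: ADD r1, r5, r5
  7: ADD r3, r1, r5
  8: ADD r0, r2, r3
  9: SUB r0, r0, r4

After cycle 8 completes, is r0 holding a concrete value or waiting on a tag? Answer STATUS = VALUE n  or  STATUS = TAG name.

  c1: issue ADD r0<-Add1  regs: r0:Add1,r1:2,r2:4,r3:3,r4:3,r5:8
  c2: issue ADD r1<-Add2  regs: r0:Add1,r1:Add2,r2:4,r3:3,r4:3,r5:8
  c3: CDB Add1=13; issue ADD r4<-Add1  regs: r0:13,r1:Add2,r2:4,r3:3,r4:Add1,r5:8
  c4: CDB Add2=5; issue MUL r5<-Mul1  regs: r0:13,r1:5,r2:4,r3:3,r4:Add1,r5:Mul1
  c5: CDB Add1=7; issue ADD r1<-Add1  regs: r0:13,r1:Add1,r2:4,r3:3,r4:7,r5:Mul1
  c6: issue ADD r0<-Add2  regs: r0:Add2,r1:Add1,r2:4,r3:3,r4:7,r5:Mul1
  c7: stall  regs: r0:Add2,r1:Add1,r2:4,r3:3,r4:7,r5:Mul1
  c8: CDB Mul1=25; stall  regs: r0:Add2,r1:Add1,r2:4,r3:3,r4:7,r5:25

STATUS = TAG Add2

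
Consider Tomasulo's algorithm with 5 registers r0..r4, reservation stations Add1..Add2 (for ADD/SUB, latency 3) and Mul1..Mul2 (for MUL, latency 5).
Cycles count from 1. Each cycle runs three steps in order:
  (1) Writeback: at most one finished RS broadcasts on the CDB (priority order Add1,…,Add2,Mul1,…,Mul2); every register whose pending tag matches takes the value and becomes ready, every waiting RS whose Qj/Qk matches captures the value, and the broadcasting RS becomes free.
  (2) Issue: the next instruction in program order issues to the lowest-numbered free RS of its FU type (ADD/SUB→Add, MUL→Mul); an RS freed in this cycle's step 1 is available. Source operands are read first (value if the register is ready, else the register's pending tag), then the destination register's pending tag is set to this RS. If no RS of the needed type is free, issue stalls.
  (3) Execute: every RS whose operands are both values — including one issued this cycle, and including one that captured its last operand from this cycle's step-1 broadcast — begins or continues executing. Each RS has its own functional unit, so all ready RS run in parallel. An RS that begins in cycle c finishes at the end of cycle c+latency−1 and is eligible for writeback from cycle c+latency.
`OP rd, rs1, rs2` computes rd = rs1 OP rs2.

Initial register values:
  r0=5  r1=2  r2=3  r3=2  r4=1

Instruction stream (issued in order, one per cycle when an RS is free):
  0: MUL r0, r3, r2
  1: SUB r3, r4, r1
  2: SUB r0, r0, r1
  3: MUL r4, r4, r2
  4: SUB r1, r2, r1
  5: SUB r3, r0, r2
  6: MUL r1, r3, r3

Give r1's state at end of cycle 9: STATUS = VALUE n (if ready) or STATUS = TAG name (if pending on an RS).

STATUS = TAG Mul1

  c1: issue MUL r0<-Mul1  regs: r0:Mul1,r1:2,r2:3,r3:2,r4:1
  c2: issue SUB r3<-Add1  regs: r0:Mul1,r1:2,r2:3,r3:Add1,r4:1
  c3: issue SUB r0<-Add2  regs: r0:Add2,r1:2,r2:3,r3:Add1,r4:1
  c4: issue MUL r4<-Mul2  regs: r0:Add2,r1:2,r2:3,r3:Add1,r4:Mul2
  c5: CDB Add1=-1; issue SUB r1<-Add1  regs: r0:Add2,r1:Add1,r2:3,r3:-1,r4:Mul2
  c6: CDB Mul1=6; stall  regs: r0:Add2,r1:Add1,r2:3,r3:-1,r4:Mul2
  c7: stall  regs: r0:Add2,r1:Add1,r2:3,r3:-1,r4:Mul2
  c8: CDB Add1=1; issue SUB r3<-Add1  regs: r0:Add2,r1:1,r2:3,r3:Add1,r4:Mul2
  c9: CDB Add2=4; issue MUL r1<-Mul1  regs: r0:4,r1:Mul1,r2:3,r3:Add1,r4:Mul2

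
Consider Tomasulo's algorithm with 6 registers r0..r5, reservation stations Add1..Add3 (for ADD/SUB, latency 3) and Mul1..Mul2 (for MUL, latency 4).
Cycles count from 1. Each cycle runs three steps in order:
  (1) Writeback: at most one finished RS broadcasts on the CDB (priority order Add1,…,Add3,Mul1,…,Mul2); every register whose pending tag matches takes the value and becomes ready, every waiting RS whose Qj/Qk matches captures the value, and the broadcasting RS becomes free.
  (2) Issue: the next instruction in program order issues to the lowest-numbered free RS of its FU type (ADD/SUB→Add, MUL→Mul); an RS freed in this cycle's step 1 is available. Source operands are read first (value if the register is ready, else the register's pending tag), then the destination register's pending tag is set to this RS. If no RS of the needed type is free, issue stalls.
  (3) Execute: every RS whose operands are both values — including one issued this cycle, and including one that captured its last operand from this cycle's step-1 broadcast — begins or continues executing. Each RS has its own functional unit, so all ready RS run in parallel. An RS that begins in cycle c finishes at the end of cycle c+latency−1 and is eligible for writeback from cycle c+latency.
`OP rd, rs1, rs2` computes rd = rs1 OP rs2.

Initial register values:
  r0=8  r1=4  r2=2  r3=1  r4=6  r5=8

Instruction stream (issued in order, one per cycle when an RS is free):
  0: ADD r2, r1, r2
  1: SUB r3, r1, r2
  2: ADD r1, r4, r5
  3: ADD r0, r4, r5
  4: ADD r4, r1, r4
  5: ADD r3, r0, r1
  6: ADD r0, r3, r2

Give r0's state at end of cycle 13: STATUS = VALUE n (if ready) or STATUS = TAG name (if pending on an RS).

STATUS = VALUE 34

c1: issue ADD r2<-Add1 | r0:8,r1:4,r2:Add1,r3:1,r4:6,r5:8
c2: issue SUB r3<-Add2 | r0:8,r1:4,r2:Add1,r3:Add2,r4:6,r5:8
c3: issue ADD r1<-Add3 | r0:8,r1:Add3,r2:Add1,r3:Add2,r4:6,r5:8
c4: CDB Add1=6; issue ADD r0<-Add1 | r0:Add1,r1:Add3,r2:6,r3:Add2,r4:6,r5:8
c5: stall | r0:Add1,r1:Add3,r2:6,r3:Add2,r4:6,r5:8
c6: CDB Add3=14; issue ADD r4<-Add3 | r0:Add1,r1:14,r2:6,r3:Add2,r4:Add3,r5:8
c7: CDB Add1=14; issue ADD r3<-Add1 | r0:14,r1:14,r2:6,r3:Add1,r4:Add3,r5:8
c8: CDB Add2=-2; issue ADD r0<-Add2 | r0:Add2,r1:14,r2:6,r3:Add1,r4:Add3,r5:8
c9: CDB Add3=20 | r0:Add2,r1:14,r2:6,r3:Add1,r4:20,r5:8
c10: CDB Add1=28 | r0:Add2,r1:14,r2:6,r3:28,r4:20,r5:8
c11: - | r0:Add2,r1:14,r2:6,r3:28,r4:20,r5:8
c12: - | r0:Add2,r1:14,r2:6,r3:28,r4:20,r5:8
c13: CDB Add2=34 | r0:34,r1:14,r2:6,r3:28,r4:20,r5:8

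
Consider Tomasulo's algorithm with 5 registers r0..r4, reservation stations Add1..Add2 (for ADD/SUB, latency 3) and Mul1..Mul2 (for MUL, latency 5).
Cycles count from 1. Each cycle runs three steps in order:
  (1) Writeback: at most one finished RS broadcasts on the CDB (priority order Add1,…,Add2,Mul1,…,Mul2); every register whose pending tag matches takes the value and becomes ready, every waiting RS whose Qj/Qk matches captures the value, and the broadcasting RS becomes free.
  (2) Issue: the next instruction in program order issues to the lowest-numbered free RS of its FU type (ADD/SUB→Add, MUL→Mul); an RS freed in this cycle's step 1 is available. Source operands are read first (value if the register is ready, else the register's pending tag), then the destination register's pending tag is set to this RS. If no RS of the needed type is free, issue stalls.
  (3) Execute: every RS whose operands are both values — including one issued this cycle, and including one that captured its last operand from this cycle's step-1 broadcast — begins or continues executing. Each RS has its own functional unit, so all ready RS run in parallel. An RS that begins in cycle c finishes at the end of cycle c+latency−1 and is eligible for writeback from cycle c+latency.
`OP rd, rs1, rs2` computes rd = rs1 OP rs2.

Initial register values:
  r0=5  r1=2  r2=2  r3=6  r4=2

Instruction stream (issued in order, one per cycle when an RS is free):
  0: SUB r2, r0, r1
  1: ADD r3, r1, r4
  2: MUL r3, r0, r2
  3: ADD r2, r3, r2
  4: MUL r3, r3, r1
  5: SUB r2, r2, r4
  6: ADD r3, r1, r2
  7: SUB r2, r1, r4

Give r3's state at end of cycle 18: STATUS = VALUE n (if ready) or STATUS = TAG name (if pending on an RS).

c1: issue SUB r2<-Add1 | r0:5,r1:2,r2:Add1,r3:6,r4:2
c2: issue ADD r3<-Add2 | r0:5,r1:2,r2:Add1,r3:Add2,r4:2
c3: issue MUL r3<-Mul1 | r0:5,r1:2,r2:Add1,r3:Mul1,r4:2
c4: CDB Add1=3; issue ADD r2<-Add1 | r0:5,r1:2,r2:Add1,r3:Mul1,r4:2
c5: CDB Add2=4; issue MUL r3<-Mul2 | r0:5,r1:2,r2:Add1,r3:Mul2,r4:2
c6: issue SUB r2<-Add2 | r0:5,r1:2,r2:Add2,r3:Mul2,r4:2
c7: stall | r0:5,r1:2,r2:Add2,r3:Mul2,r4:2
c8: stall | r0:5,r1:2,r2:Add2,r3:Mul2,r4:2
c9: CDB Mul1=15; stall | r0:5,r1:2,r2:Add2,r3:Mul2,r4:2
c10: stall | r0:5,r1:2,r2:Add2,r3:Mul2,r4:2
c11: stall | r0:5,r1:2,r2:Add2,r3:Mul2,r4:2
c12: CDB Add1=18; issue ADD r3<-Add1 | r0:5,r1:2,r2:Add2,r3:Add1,r4:2
c13: stall | r0:5,r1:2,r2:Add2,r3:Add1,r4:2
c14: CDB Mul2=30; stall | r0:5,r1:2,r2:Add2,r3:Add1,r4:2
c15: CDB Add2=16; issue SUB r2<-Add2 | r0:5,r1:2,r2:Add2,r3:Add1,r4:2
c16: - | r0:5,r1:2,r2:Add2,r3:Add1,r4:2
c17: - | r0:5,r1:2,r2:Add2,r3:Add1,r4:2
c18: CDB Add1=18 | r0:5,r1:2,r2:Add2,r3:18,r4:2

STATUS = VALUE 18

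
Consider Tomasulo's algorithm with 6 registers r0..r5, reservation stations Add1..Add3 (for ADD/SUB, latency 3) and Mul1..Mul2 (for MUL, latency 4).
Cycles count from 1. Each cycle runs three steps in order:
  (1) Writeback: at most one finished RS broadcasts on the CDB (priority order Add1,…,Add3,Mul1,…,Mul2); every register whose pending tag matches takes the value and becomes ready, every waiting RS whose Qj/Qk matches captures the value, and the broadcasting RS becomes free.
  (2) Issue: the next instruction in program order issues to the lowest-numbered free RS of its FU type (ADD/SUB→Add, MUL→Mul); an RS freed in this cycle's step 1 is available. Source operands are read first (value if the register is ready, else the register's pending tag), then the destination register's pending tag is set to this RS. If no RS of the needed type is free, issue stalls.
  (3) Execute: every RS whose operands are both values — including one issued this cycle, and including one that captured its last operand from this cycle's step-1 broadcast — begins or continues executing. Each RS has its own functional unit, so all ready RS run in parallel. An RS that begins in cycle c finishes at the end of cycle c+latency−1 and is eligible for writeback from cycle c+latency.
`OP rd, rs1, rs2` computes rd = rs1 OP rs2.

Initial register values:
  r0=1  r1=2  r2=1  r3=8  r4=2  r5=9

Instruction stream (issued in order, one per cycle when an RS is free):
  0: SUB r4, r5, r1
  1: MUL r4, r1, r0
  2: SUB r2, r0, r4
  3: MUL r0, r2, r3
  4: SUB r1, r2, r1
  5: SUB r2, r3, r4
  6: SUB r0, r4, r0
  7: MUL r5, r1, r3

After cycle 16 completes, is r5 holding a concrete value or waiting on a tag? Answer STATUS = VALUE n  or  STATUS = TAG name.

cycle 1: issue SUB r4<-Add1 // r0:1,r1:2,r2:1,r3:8,r4:Add1,r5:9
cycle 2: issue MUL r4<-Mul1 // r0:1,r1:2,r2:1,r3:8,r4:Mul1,r5:9
cycle 3: issue SUB r2<-Add2 // r0:1,r1:2,r2:Add2,r3:8,r4:Mul1,r5:9
cycle 4: CDB Add1=7; issue MUL r0<-Mul2 // r0:Mul2,r1:2,r2:Add2,r3:8,r4:Mul1,r5:9
cycle 5: issue SUB r1<-Add1 // r0:Mul2,r1:Add1,r2:Add2,r3:8,r4:Mul1,r5:9
cycle 6: CDB Mul1=2; issue SUB r2<-Add3 // r0:Mul2,r1:Add1,r2:Add3,r3:8,r4:2,r5:9
cycle 7: stall // r0:Mul2,r1:Add1,r2:Add3,r3:8,r4:2,r5:9
cycle 8: stall // r0:Mul2,r1:Add1,r2:Add3,r3:8,r4:2,r5:9
cycle 9: CDB Add2=-1; issue SUB r0<-Add2 // r0:Add2,r1:Add1,r2:Add3,r3:8,r4:2,r5:9
cycle 10: CDB Add3=6; issue MUL r5<-Mul1 // r0:Add2,r1:Add1,r2:6,r3:8,r4:2,r5:Mul1
cycle 11: - // r0:Add2,r1:Add1,r2:6,r3:8,r4:2,r5:Mul1
cycle 12: CDB Add1=-3 // r0:Add2,r1:-3,r2:6,r3:8,r4:2,r5:Mul1
cycle 13: CDB Mul2=-8 // r0:Add2,r1:-3,r2:6,r3:8,r4:2,r5:Mul1
cycle 14: - // r0:Add2,r1:-3,r2:6,r3:8,r4:2,r5:Mul1
cycle 15: - // r0:Add2,r1:-3,r2:6,r3:8,r4:2,r5:Mul1
cycle 16: CDB Add2=10 // r0:10,r1:-3,r2:6,r3:8,r4:2,r5:Mul1

STATUS = TAG Mul1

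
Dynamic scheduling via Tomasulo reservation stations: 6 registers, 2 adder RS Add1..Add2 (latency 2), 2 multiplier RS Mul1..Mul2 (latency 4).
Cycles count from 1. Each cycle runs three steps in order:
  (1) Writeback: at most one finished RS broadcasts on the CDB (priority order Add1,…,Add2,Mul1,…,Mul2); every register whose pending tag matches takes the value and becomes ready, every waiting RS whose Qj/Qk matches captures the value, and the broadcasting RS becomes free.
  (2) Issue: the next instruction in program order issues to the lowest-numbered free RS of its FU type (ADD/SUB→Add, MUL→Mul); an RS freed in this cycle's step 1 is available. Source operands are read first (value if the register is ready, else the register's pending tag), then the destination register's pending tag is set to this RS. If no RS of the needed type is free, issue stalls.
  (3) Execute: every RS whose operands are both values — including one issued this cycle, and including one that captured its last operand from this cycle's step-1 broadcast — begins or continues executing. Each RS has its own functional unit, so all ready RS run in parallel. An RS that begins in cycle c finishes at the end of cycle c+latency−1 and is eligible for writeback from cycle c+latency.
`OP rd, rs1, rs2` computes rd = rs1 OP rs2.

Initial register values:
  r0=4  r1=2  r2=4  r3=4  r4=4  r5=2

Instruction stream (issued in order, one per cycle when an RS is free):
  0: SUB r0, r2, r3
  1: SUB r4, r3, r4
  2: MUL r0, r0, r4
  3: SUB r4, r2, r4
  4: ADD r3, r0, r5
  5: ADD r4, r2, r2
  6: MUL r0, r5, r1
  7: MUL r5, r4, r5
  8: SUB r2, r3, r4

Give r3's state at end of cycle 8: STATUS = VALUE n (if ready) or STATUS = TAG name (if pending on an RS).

STATUS = TAG Add2

  c1: issue SUB r0<-Add1  regs: r0:Add1,r1:2,r2:4,r3:4,r4:4,r5:2
  c2: issue SUB r4<-Add2  regs: r0:Add1,r1:2,r2:4,r3:4,r4:Add2,r5:2
  c3: CDB Add1=0; issue MUL r0<-Mul1  regs: r0:Mul1,r1:2,r2:4,r3:4,r4:Add2,r5:2
  c4: CDB Add2=0; issue SUB r4<-Add1  regs: r0:Mul1,r1:2,r2:4,r3:4,r4:Add1,r5:2
  c5: issue ADD r3<-Add2  regs: r0:Mul1,r1:2,r2:4,r3:Add2,r4:Add1,r5:2
  c6: CDB Add1=4; issue ADD r4<-Add1  regs: r0:Mul1,r1:2,r2:4,r3:Add2,r4:Add1,r5:2
  c7: issue MUL r0<-Mul2  regs: r0:Mul2,r1:2,r2:4,r3:Add2,r4:Add1,r5:2
  c8: CDB Add1=8; stall  regs: r0:Mul2,r1:2,r2:4,r3:Add2,r4:8,r5:2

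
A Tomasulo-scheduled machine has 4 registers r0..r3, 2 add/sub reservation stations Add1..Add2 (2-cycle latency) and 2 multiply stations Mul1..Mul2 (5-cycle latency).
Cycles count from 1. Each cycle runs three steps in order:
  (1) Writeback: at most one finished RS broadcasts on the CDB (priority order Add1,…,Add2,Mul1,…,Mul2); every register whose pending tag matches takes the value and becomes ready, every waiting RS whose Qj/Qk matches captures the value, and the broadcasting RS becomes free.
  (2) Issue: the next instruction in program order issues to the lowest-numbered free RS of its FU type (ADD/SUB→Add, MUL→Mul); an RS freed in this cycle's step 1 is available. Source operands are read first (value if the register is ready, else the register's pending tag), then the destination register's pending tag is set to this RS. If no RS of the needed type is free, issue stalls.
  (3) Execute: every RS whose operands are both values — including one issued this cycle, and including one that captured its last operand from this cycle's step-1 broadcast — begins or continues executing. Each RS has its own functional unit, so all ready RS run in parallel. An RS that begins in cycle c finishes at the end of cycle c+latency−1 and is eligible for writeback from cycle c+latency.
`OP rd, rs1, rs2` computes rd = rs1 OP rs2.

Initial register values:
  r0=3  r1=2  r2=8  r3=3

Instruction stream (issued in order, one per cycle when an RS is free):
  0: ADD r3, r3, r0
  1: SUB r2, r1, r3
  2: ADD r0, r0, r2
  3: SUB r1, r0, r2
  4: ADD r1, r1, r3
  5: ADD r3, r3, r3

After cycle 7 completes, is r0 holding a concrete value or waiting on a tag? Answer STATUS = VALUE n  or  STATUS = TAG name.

  c1: issue ADD r3<-Add1  regs: r0:3,r1:2,r2:8,r3:Add1
  c2: issue SUB r2<-Add2  regs: r0:3,r1:2,r2:Add2,r3:Add1
  c3: CDB Add1=6; issue ADD r0<-Add1  regs: r0:Add1,r1:2,r2:Add2,r3:6
  c4: stall  regs: r0:Add1,r1:2,r2:Add2,r3:6
  c5: CDB Add2=-4; issue SUB r1<-Add2  regs: r0:Add1,r1:Add2,r2:-4,r3:6
  c6: stall  regs: r0:Add1,r1:Add2,r2:-4,r3:6
  c7: CDB Add1=-1; issue ADD r1<-Add1  regs: r0:-1,r1:Add1,r2:-4,r3:6

STATUS = VALUE -1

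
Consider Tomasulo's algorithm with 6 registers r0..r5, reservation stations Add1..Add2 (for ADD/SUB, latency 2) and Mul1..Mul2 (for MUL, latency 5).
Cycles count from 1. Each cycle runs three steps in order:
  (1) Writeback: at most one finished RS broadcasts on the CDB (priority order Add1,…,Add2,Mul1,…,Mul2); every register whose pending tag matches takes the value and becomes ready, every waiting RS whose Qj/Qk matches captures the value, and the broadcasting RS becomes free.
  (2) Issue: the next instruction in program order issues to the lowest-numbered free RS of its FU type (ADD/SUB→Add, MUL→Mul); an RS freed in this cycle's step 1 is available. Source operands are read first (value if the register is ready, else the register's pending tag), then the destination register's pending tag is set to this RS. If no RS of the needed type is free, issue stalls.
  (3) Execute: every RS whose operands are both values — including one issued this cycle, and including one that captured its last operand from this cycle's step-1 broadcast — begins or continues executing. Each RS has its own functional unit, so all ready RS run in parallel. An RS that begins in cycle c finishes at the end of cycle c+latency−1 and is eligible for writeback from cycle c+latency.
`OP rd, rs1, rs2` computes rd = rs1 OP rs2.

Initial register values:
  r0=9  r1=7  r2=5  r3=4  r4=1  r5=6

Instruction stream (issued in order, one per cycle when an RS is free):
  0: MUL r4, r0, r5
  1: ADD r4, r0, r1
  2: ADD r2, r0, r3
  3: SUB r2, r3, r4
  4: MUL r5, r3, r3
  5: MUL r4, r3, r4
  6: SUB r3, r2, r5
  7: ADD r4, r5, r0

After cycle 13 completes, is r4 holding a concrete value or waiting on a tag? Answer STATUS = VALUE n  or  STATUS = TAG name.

STATUS = VALUE 25

  c1: issue MUL r4<-Mul1  regs: r0:9,r1:7,r2:5,r3:4,r4:Mul1,r5:6
  c2: issue ADD r4<-Add1  regs: r0:9,r1:7,r2:5,r3:4,r4:Add1,r5:6
  c3: issue ADD r2<-Add2  regs: r0:9,r1:7,r2:Add2,r3:4,r4:Add1,r5:6
  c4: CDB Add1=16; issue SUB r2<-Add1  regs: r0:9,r1:7,r2:Add1,r3:4,r4:16,r5:6
  c5: CDB Add2=13; issue MUL r5<-Mul2  regs: r0:9,r1:7,r2:Add1,r3:4,r4:16,r5:Mul2
  c6: CDB Add1=-12; stall  regs: r0:9,r1:7,r2:-12,r3:4,r4:16,r5:Mul2
  c7: CDB Mul1=54; issue MUL r4<-Mul1  regs: r0:9,r1:7,r2:-12,r3:4,r4:Mul1,r5:Mul2
  c8: issue SUB r3<-Add1  regs: r0:9,r1:7,r2:-12,r3:Add1,r4:Mul1,r5:Mul2
  c9: issue ADD r4<-Add2  regs: r0:9,r1:7,r2:-12,r3:Add1,r4:Add2,r5:Mul2
  c10: CDB Mul2=16  regs: r0:9,r1:7,r2:-12,r3:Add1,r4:Add2,r5:16
  c11: -  regs: r0:9,r1:7,r2:-12,r3:Add1,r4:Add2,r5:16
  c12: CDB Add1=-28  regs: r0:9,r1:7,r2:-12,r3:-28,r4:Add2,r5:16
  c13: CDB Add2=25  regs: r0:9,r1:7,r2:-12,r3:-28,r4:25,r5:16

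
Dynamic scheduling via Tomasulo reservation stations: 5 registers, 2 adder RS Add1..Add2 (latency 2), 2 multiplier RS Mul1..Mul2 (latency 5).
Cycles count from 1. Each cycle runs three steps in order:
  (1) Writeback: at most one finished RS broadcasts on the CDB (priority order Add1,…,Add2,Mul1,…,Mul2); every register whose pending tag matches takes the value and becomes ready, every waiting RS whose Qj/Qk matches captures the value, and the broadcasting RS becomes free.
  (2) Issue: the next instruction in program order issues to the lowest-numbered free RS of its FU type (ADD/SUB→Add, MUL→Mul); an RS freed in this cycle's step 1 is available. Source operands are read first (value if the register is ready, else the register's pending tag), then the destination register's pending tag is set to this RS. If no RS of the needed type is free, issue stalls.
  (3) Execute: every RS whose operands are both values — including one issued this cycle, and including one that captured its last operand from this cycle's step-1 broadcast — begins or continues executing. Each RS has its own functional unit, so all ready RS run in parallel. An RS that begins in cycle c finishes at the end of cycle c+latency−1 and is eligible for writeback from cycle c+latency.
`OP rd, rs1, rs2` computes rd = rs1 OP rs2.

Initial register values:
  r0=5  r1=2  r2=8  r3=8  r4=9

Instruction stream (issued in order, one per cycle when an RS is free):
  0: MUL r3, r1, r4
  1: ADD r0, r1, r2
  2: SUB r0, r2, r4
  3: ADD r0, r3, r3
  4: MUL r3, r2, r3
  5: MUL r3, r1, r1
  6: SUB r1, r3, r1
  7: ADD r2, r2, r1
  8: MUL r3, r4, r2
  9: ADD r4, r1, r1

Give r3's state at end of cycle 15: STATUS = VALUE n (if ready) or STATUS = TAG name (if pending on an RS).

STATUS = TAG Mul1

c1: issue MUL r3<-Mul1 | r0:5,r1:2,r2:8,r3:Mul1,r4:9
c2: issue ADD r0<-Add1 | r0:Add1,r1:2,r2:8,r3:Mul1,r4:9
c3: issue SUB r0<-Add2 | r0:Add2,r1:2,r2:8,r3:Mul1,r4:9
c4: CDB Add1=10; issue ADD r0<-Add1 | r0:Add1,r1:2,r2:8,r3:Mul1,r4:9
c5: CDB Add2=-1; issue MUL r3<-Mul2 | r0:Add1,r1:2,r2:8,r3:Mul2,r4:9
c6: CDB Mul1=18; issue MUL r3<-Mul1 | r0:Add1,r1:2,r2:8,r3:Mul1,r4:9
c7: issue SUB r1<-Add2 | r0:Add1,r1:Add2,r2:8,r3:Mul1,r4:9
c8: CDB Add1=36; issue ADD r2<-Add1 | r0:36,r1:Add2,r2:Add1,r3:Mul1,r4:9
c9: stall | r0:36,r1:Add2,r2:Add1,r3:Mul1,r4:9
c10: stall | r0:36,r1:Add2,r2:Add1,r3:Mul1,r4:9
c11: CDB Mul1=4; issue MUL r3<-Mul1 | r0:36,r1:Add2,r2:Add1,r3:Mul1,r4:9
c12: CDB Mul2=144; stall | r0:36,r1:Add2,r2:Add1,r3:Mul1,r4:9
c13: CDB Add2=2; issue ADD r4<-Add2 | r0:36,r1:2,r2:Add1,r3:Mul1,r4:Add2
c14: - | r0:36,r1:2,r2:Add1,r3:Mul1,r4:Add2
c15: CDB Add1=10 | r0:36,r1:2,r2:10,r3:Mul1,r4:Add2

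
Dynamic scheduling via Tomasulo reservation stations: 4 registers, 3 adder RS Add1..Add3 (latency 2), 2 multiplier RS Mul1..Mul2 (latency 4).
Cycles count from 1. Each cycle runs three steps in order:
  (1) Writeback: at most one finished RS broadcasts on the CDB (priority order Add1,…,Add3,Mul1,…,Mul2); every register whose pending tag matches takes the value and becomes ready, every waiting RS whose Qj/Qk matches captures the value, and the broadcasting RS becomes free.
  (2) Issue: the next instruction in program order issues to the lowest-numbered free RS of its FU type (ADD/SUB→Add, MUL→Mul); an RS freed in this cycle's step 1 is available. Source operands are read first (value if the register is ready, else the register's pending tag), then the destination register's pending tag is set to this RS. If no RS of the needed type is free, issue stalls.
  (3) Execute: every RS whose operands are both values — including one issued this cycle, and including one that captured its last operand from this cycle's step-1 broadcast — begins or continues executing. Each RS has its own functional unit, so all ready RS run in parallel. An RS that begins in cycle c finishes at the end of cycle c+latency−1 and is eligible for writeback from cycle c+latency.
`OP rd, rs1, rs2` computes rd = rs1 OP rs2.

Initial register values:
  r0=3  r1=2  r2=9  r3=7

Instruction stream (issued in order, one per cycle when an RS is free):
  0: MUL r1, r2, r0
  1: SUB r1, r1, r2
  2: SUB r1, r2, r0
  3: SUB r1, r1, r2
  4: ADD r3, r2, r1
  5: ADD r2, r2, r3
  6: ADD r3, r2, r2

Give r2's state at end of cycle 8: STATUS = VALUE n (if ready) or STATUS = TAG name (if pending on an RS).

STATUS = TAG Add3

c1: issue MUL r1<-Mul1 | r0:3,r1:Mul1,r2:9,r3:7
c2: issue SUB r1<-Add1 | r0:3,r1:Add1,r2:9,r3:7
c3: issue SUB r1<-Add2 | r0:3,r1:Add2,r2:9,r3:7
c4: issue SUB r1<-Add3 | r0:3,r1:Add3,r2:9,r3:7
c5: CDB Add2=6; issue ADD r3<-Add2 | r0:3,r1:Add3,r2:9,r3:Add2
c6: CDB Mul1=27; stall | r0:3,r1:Add3,r2:9,r3:Add2
c7: CDB Add3=-3; issue ADD r2<-Add3 | r0:3,r1:-3,r2:Add3,r3:Add2
c8: CDB Add1=18; issue ADD r3<-Add1 | r0:3,r1:-3,r2:Add3,r3:Add1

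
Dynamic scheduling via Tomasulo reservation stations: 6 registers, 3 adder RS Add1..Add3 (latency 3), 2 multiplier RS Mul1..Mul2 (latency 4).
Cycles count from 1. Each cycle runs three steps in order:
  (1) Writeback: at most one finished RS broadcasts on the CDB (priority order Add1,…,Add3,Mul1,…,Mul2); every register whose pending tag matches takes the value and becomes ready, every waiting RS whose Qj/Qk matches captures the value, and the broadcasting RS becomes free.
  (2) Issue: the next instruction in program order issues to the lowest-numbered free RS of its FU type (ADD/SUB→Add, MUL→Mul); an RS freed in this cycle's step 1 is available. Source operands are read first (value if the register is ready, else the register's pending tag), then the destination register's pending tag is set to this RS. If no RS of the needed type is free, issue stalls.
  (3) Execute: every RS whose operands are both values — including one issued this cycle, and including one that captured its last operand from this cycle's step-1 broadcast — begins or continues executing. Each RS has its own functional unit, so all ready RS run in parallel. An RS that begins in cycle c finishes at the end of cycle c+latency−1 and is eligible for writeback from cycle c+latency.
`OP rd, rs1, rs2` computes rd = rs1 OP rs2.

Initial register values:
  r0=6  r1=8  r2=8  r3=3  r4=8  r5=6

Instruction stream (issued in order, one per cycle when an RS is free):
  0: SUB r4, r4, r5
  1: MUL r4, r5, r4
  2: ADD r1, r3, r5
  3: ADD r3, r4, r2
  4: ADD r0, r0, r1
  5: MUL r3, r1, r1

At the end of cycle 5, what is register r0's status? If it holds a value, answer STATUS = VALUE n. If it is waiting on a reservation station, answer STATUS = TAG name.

c1: issue SUB r4<-Add1 | r0:6,r1:8,r2:8,r3:3,r4:Add1,r5:6
c2: issue MUL r4<-Mul1 | r0:6,r1:8,r2:8,r3:3,r4:Mul1,r5:6
c3: issue ADD r1<-Add2 | r0:6,r1:Add2,r2:8,r3:3,r4:Mul1,r5:6
c4: CDB Add1=2; issue ADD r3<-Add1 | r0:6,r1:Add2,r2:8,r3:Add1,r4:Mul1,r5:6
c5: issue ADD r0<-Add3 | r0:Add3,r1:Add2,r2:8,r3:Add1,r4:Mul1,r5:6

STATUS = TAG Add3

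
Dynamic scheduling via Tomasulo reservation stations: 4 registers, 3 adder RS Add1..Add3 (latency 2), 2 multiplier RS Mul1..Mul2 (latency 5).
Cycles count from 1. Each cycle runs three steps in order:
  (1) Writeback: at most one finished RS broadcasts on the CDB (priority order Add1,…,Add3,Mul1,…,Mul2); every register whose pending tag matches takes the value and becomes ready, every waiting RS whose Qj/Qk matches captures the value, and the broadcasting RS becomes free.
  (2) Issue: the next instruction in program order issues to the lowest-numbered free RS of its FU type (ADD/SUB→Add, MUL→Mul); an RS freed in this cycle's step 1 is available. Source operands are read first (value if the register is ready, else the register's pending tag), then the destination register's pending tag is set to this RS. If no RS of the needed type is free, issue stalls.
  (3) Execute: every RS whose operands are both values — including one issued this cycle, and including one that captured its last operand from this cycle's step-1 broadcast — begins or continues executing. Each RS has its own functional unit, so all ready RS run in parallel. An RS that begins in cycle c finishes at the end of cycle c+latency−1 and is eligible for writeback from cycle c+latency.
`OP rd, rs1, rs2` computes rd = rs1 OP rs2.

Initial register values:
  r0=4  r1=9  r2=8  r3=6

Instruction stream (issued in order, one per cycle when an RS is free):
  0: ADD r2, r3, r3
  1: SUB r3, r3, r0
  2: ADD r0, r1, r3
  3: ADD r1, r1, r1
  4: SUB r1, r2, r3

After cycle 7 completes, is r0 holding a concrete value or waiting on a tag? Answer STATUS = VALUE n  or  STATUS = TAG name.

c1: issue ADD r2<-Add1 | r0:4,r1:9,r2:Add1,r3:6
c2: issue SUB r3<-Add2 | r0:4,r1:9,r2:Add1,r3:Add2
c3: CDB Add1=12; issue ADD r0<-Add1 | r0:Add1,r1:9,r2:12,r3:Add2
c4: CDB Add2=2; issue ADD r1<-Add2 | r0:Add1,r1:Add2,r2:12,r3:2
c5: issue SUB r1<-Add3 | r0:Add1,r1:Add3,r2:12,r3:2
c6: CDB Add1=11 | r0:11,r1:Add3,r2:12,r3:2
c7: CDB Add2=18 | r0:11,r1:Add3,r2:12,r3:2

STATUS = VALUE 11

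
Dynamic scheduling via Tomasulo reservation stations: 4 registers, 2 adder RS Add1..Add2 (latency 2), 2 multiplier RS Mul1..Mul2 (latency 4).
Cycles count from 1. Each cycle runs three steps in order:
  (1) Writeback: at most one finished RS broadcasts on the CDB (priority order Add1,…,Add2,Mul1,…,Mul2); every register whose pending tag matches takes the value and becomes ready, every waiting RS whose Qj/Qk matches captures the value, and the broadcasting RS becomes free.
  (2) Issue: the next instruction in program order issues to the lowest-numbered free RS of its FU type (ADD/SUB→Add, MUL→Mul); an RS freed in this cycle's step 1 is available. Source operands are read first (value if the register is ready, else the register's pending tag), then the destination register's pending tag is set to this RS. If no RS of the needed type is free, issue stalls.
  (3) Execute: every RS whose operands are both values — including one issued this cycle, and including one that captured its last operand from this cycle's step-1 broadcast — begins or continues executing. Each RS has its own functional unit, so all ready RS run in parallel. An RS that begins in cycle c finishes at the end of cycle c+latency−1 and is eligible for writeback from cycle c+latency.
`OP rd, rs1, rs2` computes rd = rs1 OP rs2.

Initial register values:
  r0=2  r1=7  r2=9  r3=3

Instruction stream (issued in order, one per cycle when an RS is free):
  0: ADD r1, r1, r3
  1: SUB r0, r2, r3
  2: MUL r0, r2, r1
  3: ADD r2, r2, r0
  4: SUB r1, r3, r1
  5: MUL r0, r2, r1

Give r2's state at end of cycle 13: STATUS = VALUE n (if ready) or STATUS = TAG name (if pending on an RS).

STATUS = VALUE 99

cycle 1: issue ADD r1<-Add1 // r0:2,r1:Add1,r2:9,r3:3
cycle 2: issue SUB r0<-Add2 // r0:Add2,r1:Add1,r2:9,r3:3
cycle 3: CDB Add1=10; issue MUL r0<-Mul1 // r0:Mul1,r1:10,r2:9,r3:3
cycle 4: CDB Add2=6; issue ADD r2<-Add1 // r0:Mul1,r1:10,r2:Add1,r3:3
cycle 5: issue SUB r1<-Add2 // r0:Mul1,r1:Add2,r2:Add1,r3:3
cycle 6: issue MUL r0<-Mul2 // r0:Mul2,r1:Add2,r2:Add1,r3:3
cycle 7: CDB Add2=-7 // r0:Mul2,r1:-7,r2:Add1,r3:3
cycle 8: CDB Mul1=90 // r0:Mul2,r1:-7,r2:Add1,r3:3
cycle 9: - // r0:Mul2,r1:-7,r2:Add1,r3:3
cycle 10: CDB Add1=99 // r0:Mul2,r1:-7,r2:99,r3:3
cycle 11: - // r0:Mul2,r1:-7,r2:99,r3:3
cycle 12: - // r0:Mul2,r1:-7,r2:99,r3:3
cycle 13: - // r0:Mul2,r1:-7,r2:99,r3:3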